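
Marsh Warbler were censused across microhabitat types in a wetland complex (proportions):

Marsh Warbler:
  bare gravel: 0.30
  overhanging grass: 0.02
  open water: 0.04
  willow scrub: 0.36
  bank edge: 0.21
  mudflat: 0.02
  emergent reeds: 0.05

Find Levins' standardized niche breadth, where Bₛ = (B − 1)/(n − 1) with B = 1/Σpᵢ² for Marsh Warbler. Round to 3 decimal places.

Σpᵢ² = 0.30² + 0.02² + 0.04² + 0.36² + 0.21² + 0.02² + 0.05² = 0.0900 + 0.0004 + 0.0016 + 0.1296 + 0.0441 + 0.0004 + 0.0025 = 0.2686
B = 1 / 0.2686 = 3.72301
Bₛ = (B − 1)/(n − 1) = (3.72301 − 1)/(7 − 1) = 2.72301/6 = 0.45384

0.454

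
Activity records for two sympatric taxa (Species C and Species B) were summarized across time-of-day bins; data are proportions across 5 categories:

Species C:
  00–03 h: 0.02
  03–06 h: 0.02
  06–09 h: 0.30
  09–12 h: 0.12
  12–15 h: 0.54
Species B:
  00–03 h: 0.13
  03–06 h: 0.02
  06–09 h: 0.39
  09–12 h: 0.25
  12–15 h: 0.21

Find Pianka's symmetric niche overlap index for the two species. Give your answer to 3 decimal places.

Σ p₁ᵢp₂ᵢ = 0.0026 + 0.0004 + 0.1170 + 0.0300 + 0.1134 = 0.2634
Σp_1ᵢ² = 0.02² + 0.02² + 0.30² + 0.12² + 0.54² = 0.0004 + 0.0004 + 0.0900 + 0.0144 + 0.2916 = 0.3968
Σp_2ᵢ² = 0.13² + 0.02² + 0.39² + 0.25² + 0.21² = 0.0169 + 0.0004 + 0.1521 + 0.0625 + 0.0441 = 0.2760
O = 0.2634 / √(0.3968 × 0.2760) = 0.2634 / 0.330933 = 0.79593

0.796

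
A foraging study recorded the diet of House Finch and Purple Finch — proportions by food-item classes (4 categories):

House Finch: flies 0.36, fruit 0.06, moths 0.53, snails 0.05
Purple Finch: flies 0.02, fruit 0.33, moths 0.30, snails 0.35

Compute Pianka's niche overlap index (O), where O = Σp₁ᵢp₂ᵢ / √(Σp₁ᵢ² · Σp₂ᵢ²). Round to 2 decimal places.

Σ p₁ᵢp₂ᵢ = 0.0072 + 0.0198 + 0.1590 + 0.0175 = 0.2035
Σp_1ᵢ² = 0.36² + 0.06² + 0.53² + 0.05² = 0.1296 + 0.0036 + 0.2809 + 0.0025 = 0.4166
Σp_2ᵢ² = 0.02² + 0.33² + 0.30² + 0.35² = 0.0004 + 0.1089 + 0.0900 + 0.1225 = 0.3218
O = 0.2035 / √(0.4166 × 0.3218) = 0.2035 / 0.36614 = 0.5558

0.56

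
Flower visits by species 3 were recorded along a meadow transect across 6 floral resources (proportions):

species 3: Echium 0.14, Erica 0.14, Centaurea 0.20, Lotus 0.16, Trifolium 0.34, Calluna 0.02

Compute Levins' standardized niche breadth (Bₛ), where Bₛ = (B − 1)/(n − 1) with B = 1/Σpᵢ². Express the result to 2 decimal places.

0.71

Σpᵢ² = 0.14² + 0.14² + 0.20² + 0.16² + 0.34² + 0.02² = 0.0196 + 0.0196 + 0.0400 + 0.0256 + 0.1156 + 0.0004 = 0.2208
B = 1 / 0.2208 = 4.5290
Bₛ = (B − 1)/(n − 1) = (4.5290 − 1)/(6 − 1) = 3.5290/5 = 0.7058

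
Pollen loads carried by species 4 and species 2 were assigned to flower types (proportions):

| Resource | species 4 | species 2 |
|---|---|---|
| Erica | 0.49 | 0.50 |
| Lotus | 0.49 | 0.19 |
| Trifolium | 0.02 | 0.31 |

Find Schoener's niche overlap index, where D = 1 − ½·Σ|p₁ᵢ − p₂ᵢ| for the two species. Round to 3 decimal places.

Σ|p₁ᵢ − p₂ᵢ| = 0.01 + 0.30 + 0.29 = 0.60
D = 1 − ½ × 0.60 = 1 − 0.300 = 0.70000

0.700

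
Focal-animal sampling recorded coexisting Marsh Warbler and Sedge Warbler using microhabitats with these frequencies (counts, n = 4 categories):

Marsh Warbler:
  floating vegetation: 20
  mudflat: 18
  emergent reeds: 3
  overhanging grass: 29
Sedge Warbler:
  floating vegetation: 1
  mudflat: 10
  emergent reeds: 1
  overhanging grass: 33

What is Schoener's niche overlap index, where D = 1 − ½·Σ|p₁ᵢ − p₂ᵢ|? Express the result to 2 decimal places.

Proportions for Marsh Warbler (n=70): 20/70=0.2857, 18/70=0.2571, 3/70=0.0429, 29/70=0.4143
Proportions for Sedge Warbler (n=45): 1/45=0.0222, 10/45=0.2222, 1/45=0.0222, 33/45=0.7333
Σ|p₁ᵢ − p₂ᵢ| = 0.2635 + 0.0349 + 0.0207 + 0.3190 = 0.6381
D = 1 − ½ × 0.6381 = 1 − 0.31905 = 0.68095

0.68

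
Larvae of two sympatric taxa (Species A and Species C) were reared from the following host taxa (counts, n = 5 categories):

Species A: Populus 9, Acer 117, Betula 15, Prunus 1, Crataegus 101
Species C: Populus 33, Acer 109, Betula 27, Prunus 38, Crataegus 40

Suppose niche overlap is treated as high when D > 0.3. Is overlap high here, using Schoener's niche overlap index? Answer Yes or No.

Proportions for Species A (n=243): 9/243=0.0370, 117/243=0.4815, 15/243=0.0617, 1/243=0.0041, 101/243=0.4156
Proportions for Species C (n=247): 33/247=0.1336, 109/247=0.4413, 27/247=0.1093, 38/247=0.1538, 40/247=0.1619
Σ|p₁ᵢ − p₂ᵢ| = 0.0966 + 0.0402 + 0.0476 + 0.1497 + 0.2537 = 0.5878
D = 1 − ½ × 0.5878 = 1 − 0.29390 = 0.70610
D = 0.70610 > 0.3 → Yes.

Yes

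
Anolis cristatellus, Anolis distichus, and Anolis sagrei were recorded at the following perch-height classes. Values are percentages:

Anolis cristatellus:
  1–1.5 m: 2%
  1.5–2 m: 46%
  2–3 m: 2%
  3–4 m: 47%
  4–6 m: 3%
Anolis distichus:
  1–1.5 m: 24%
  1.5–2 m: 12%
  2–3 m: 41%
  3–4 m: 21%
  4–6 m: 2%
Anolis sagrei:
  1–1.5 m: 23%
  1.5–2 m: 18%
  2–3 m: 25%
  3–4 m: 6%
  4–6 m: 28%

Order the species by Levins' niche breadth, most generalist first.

Anolis sagrei > Anolis distichus > Anolis cristatellus

Convert percentages to proportions (divide by 100).
Σp_crisᵢ² = 0.02² + 0.46² + 0.02² + 0.47² + 0.03² = 0.0004 + 0.2116 + 0.0004 + 0.2209 + 0.0009 = 0.4342
B_cris = 1 / 0.4342 = 2.3031
Σp_distᵢ² = 0.24² + 0.12² + 0.41² + 0.21² + 0.02² = 0.0576 + 0.0144 + 0.1681 + 0.0441 + 0.0004 = 0.2846
B_dist = 1 / 0.2846 = 3.5137
Σp_sagrᵢ² = 0.23² + 0.18² + 0.25² + 0.06² + 0.28² = 0.0529 + 0.0324 + 0.0625 + 0.0036 + 0.0784 = 0.2298
B_sagr = 1 / 0.2298 = 4.3516
Ranking by B (broadest → narrowest): Anolis sagrei (4.35) > Anolis distichus (3.51) > Anolis cristatellus (2.30)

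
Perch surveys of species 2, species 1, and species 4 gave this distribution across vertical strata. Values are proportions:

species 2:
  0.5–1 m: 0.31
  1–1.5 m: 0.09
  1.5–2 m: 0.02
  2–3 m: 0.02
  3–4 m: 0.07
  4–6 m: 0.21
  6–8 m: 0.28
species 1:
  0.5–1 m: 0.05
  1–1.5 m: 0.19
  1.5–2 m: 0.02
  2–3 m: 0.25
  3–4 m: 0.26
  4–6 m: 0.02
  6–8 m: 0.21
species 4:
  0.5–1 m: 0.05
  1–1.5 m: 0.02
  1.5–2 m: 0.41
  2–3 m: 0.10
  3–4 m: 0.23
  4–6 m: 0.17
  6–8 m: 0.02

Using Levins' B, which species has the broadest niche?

Σp_2ᵢ² = 0.31² + 0.09² + 0.02² + 0.02² + 0.07² + 0.21² + 0.28² = 0.0961 + 0.0081 + 0.0004 + 0.0004 + 0.0049 + 0.0441 + 0.0784 = 0.2324
B_2 = 1 / 0.2324 = 4.3029
Σp_1ᵢ² = 0.05² + 0.19² + 0.02² + 0.25² + 0.26² + 0.02² + 0.21² = 0.0025 + 0.0361 + 0.0004 + 0.0625 + 0.0676 + 0.0004 + 0.0441 = 0.2136
B_1 = 1 / 0.2136 = 4.6816
Σp_4ᵢ² = 0.05² + 0.02² + 0.41² + 0.10² + 0.23² + 0.17² + 0.02² = 0.0025 + 0.0004 + 0.1681 + 0.0100 + 0.0529 + 0.0289 + 0.0004 = 0.2632
B_4 = 1 / 0.2632 = 3.7994
Highest B → broadest niche (most generalist): species 1 (B = 4.68).

species 1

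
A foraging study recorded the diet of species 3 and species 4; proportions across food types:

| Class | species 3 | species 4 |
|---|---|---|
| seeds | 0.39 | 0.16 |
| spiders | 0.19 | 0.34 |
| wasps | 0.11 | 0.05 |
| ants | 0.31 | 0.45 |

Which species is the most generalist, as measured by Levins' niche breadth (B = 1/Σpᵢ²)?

species 3

Σp_3ᵢ² = 0.39² + 0.19² + 0.11² + 0.31² = 0.1521 + 0.0361 + 0.0121 + 0.0961 = 0.2964
B_3 = 1 / 0.2964 = 3.3738
Σp_4ᵢ² = 0.16² + 0.34² + 0.05² + 0.45² = 0.0256 + 0.1156 + 0.0025 + 0.2025 = 0.3462
B_4 = 1 / 0.3462 = 2.8885
Highest B → broadest niche (most generalist): species 3 (B = 3.37).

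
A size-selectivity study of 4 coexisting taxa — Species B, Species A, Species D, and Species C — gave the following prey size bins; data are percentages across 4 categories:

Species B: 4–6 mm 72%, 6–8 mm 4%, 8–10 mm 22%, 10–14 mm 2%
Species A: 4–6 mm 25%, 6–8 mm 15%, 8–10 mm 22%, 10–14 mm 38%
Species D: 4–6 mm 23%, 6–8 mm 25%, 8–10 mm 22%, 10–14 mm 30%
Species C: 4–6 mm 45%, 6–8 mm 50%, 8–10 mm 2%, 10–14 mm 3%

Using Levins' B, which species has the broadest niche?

Convert percentages to proportions (divide by 100).
Σp_Bᵢ² = 0.72² + 0.04² + 0.22² + 0.02² = 0.5184 + 0.0016 + 0.0484 + 0.0004 = 0.5688
B_B = 1 / 0.5688 = 1.7581
Σp_Aᵢ² = 0.25² + 0.15² + 0.22² + 0.38² = 0.0625 + 0.0225 + 0.0484 + 0.1444 = 0.2778
B_A = 1 / 0.2778 = 3.5997
Σp_Dᵢ² = 0.23² + 0.25² + 0.22² + 0.30² = 0.0529 + 0.0625 + 0.0484 + 0.0900 = 0.2538
B_D = 1 / 0.2538 = 3.9401
Σp_Cᵢ² = 0.45² + 0.50² + 0.02² + 0.03² = 0.2025 + 0.2500 + 0.0004 + 0.0009 = 0.4538
B_C = 1 / 0.4538 = 2.2036
Highest B → broadest niche (most generalist): Species D (B = 3.94).

Species D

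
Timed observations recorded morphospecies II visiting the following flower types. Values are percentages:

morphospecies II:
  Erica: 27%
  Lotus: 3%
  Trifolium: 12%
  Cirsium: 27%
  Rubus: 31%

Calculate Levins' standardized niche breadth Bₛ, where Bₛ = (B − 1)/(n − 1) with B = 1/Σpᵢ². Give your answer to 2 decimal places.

Convert percentages to proportions (divide by 100).
Σpᵢ² = 0.27² + 0.03² + 0.12² + 0.27² + 0.31² = 0.0729 + 0.0009 + 0.0144 + 0.0729 + 0.0961 = 0.2572
B = 1 / 0.2572 = 3.8880
Bₛ = (B − 1)/(n − 1) = (3.8880 − 1)/(5 − 1) = 2.8880/4 = 0.7220

0.72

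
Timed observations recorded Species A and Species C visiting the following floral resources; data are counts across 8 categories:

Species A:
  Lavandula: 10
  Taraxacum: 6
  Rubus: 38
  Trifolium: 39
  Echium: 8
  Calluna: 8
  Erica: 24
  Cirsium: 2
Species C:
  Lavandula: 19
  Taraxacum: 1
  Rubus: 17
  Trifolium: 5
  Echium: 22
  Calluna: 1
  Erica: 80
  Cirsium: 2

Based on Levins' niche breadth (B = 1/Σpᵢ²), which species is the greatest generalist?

Species A

Proportions for Species A (n=135): 10/135=0.0741, 6/135=0.0444, 38/135=0.2815, 39/135=0.2889, 8/135=0.0593, 8/135=0.0593, 24/135=0.1778, 2/135=0.0148
Proportions for Species C (n=147): 19/147=0.1293, 1/147=0.0068, 17/147=0.1156, 5/147=0.0340, 22/147=0.1497, 1/147=0.0068, 80/147=0.5442, 2/147=0.0136
Σp_Aᵢ² = 0.0741² + 0.0444² + 0.2815² + 0.2889² + 0.0593² + 0.0593² + 0.1778² + 0.0148² = 0.005491 + 0.001971 + 0.079242 + 0.083463 + 0.003516 + 0.003516 + 0.031613 + 0.000219 = 0.209031
B_A = 1 / 0.209031 = 4.7840
Σp_Cᵢ² = 0.1293² + 0.0068² + 0.1156² + 0.0340² + 0.1497² + 0.0068² + 0.5442² + 0.0136² = 0.016718 + 0.000046 + 0.013363 + 0.001156 + 0.022410 + 0.000046 + 0.296154 + 0.000185 = 0.350078
B_C = 1 / 0.350078 = 2.8565
Highest B → broadest niche (most generalist): Species A (B = 4.78).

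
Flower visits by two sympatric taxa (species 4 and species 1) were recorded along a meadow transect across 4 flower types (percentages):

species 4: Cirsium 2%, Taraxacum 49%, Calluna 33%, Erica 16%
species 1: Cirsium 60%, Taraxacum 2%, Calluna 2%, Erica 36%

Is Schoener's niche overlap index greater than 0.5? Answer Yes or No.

No

Convert percentages to proportions (divide by 100).
Σ|p₁ᵢ − p₂ᵢ| = 0.58 + 0.47 + 0.31 + 0.20 = 1.56
D = 1 − ½ × 1.56 = 1 − 0.780 = 0.2200
D = 0.2200 < 0.5 → No.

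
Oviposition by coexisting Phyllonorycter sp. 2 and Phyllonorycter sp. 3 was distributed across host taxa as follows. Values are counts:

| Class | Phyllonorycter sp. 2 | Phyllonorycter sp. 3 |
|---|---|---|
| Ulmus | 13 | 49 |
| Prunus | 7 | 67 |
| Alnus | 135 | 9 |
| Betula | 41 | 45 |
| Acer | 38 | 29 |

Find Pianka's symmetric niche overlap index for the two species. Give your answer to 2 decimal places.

0.36

Proportions for Phyllonorycter sp. 2 (n=234): 13/234=0.0556, 7/234=0.0299, 135/234=0.5769, 41/234=0.1752, 38/234=0.1624
Proportions for Phyllonorycter sp. 3 (n=199): 49/199=0.2462, 67/199=0.3367, 9/199=0.0452, 45/199=0.2261, 29/199=0.1457
Σ p₁ᵢp₂ᵢ = 0.013689 + 0.010067 + 0.026076 + 0.039613 + 0.023662 = 0.113107
Σp_1ᵢ² = 0.0556² + 0.0299² + 0.5769² + 0.1752² + 0.1624² = 0.003091 + 0.000894 + 0.332814 + 0.030695 + 0.026374 = 0.393868
Σp_2ᵢ² = 0.2462² + 0.3367² + 0.0452² + 0.2261² + 0.1457² = 0.060614 + 0.113367 + 0.002043 + 0.051121 + 0.021228 = 0.248373
O = 0.113107 / √(0.393868 × 0.248373) = 0.113107 / 0.3127718 = 0.3616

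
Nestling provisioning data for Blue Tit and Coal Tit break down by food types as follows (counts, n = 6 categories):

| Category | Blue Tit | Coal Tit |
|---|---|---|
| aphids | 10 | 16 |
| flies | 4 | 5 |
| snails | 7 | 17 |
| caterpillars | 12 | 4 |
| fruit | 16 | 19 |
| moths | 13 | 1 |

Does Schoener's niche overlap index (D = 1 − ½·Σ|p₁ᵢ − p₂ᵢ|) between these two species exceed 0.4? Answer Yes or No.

Proportions for Blue Tit (n=62): 10/62=0.1613, 4/62=0.0645, 7/62=0.1129, 12/62=0.1935, 16/62=0.2581, 13/62=0.2097
Proportions for Coal Tit (n=62): 16/62=0.2581, 5/62=0.0806, 17/62=0.2742, 4/62=0.0645, 19/62=0.3065, 1/62=0.0161
Σ|p₁ᵢ − p₂ᵢ| = 0.0968 + 0.0161 + 0.1613 + 0.1290 + 0.0484 + 0.1936 = 0.6452
D = 1 − ½ × 0.6452 = 1 − 0.32260 = 0.67740
D = 0.67740 > 0.4 → Yes.

Yes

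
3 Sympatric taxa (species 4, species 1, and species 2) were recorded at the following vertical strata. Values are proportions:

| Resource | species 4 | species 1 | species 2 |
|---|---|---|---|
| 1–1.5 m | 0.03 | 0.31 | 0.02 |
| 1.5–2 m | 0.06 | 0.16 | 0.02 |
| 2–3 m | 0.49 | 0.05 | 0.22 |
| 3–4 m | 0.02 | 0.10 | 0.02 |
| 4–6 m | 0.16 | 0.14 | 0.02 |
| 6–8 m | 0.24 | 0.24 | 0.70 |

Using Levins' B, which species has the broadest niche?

species 1

Σp_4ᵢ² = 0.03² + 0.06² + 0.49² + 0.02² + 0.16² + 0.24² = 0.0009 + 0.0036 + 0.2401 + 0.0004 + 0.0256 + 0.0576 = 0.3282
B_4 = 1 / 0.3282 = 3.0469
Σp_1ᵢ² = 0.31² + 0.16² + 0.05² + 0.10² + 0.14² + 0.24² = 0.0961 + 0.0256 + 0.0025 + 0.0100 + 0.0196 + 0.0576 = 0.2114
B_1 = 1 / 0.2114 = 4.7304
Σp_2ᵢ² = 0.02² + 0.02² + 0.22² + 0.02² + 0.02² + 0.70² = 0.0004 + 0.0004 + 0.0484 + 0.0004 + 0.0004 + 0.4900 = 0.5400
B_2 = 1 / 0.5400 = 1.8519
Highest B → broadest niche (most generalist): species 1 (B = 4.73).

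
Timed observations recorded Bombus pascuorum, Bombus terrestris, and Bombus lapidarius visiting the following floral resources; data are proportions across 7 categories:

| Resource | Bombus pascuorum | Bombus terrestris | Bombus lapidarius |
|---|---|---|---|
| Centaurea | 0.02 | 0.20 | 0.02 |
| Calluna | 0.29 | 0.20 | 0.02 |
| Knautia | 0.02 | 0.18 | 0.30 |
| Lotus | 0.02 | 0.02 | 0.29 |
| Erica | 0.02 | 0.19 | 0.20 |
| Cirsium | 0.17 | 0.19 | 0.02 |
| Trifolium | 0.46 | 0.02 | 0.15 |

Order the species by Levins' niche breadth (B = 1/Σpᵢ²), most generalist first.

Bombus terrestris > Bombus lapidarius > Bombus pascuorum

Σp_pascᵢ² = 0.02² + 0.29² + 0.02² + 0.02² + 0.02² + 0.17² + 0.46² = 0.0004 + 0.0841 + 0.0004 + 0.0004 + 0.0004 + 0.0289 + 0.2116 = 0.3262
B_pasc = 1 / 0.3262 = 3.0656
Σp_terrᵢ² = 0.20² + 0.20² + 0.18² + 0.02² + 0.19² + 0.19² + 0.02² = 0.0400 + 0.0400 + 0.0324 + 0.0004 + 0.0361 + 0.0361 + 0.0004 = 0.1854
B_terr = 1 / 0.1854 = 5.3937
Σp_lapiᵢ² = 0.02² + 0.02² + 0.30² + 0.29² + 0.20² + 0.02² + 0.15² = 0.0004 + 0.0004 + 0.0900 + 0.0841 + 0.0400 + 0.0004 + 0.0225 = 0.2378
B_lapi = 1 / 0.2378 = 4.2052
Ranking by B (broadest → narrowest): Bombus terrestris (5.39) > Bombus lapidarius (4.21) > Bombus pascuorum (3.07)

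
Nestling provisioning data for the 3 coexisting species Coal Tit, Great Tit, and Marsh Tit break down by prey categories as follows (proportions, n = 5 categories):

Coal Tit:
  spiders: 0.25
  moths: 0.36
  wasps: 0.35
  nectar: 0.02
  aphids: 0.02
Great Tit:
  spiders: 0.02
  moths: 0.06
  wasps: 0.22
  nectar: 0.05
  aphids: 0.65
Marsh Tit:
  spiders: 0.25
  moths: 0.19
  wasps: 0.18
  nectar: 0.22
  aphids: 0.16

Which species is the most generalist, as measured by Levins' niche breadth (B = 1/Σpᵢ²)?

Σp_Coalᵢ² = 0.25² + 0.36² + 0.35² + 0.02² + 0.02² = 0.0625 + 0.1296 + 0.1225 + 0.0004 + 0.0004 = 0.3154
B_Coal = 1 / 0.3154 = 3.1706
Σp_Greaᵢ² = 0.02² + 0.06² + 0.22² + 0.05² + 0.65² = 0.0004 + 0.0036 + 0.0484 + 0.0025 + 0.4225 = 0.4774
B_Grea = 1 / 0.4774 = 2.0947
Σp_Marsᵢ² = 0.25² + 0.19² + 0.18² + 0.22² + 0.16² = 0.0625 + 0.0361 + 0.0324 + 0.0484 + 0.0256 = 0.2050
B_Mars = 1 / 0.2050 = 4.8780
Highest B → broadest niche (most generalist): Marsh Tit (B = 4.88).

Marsh Tit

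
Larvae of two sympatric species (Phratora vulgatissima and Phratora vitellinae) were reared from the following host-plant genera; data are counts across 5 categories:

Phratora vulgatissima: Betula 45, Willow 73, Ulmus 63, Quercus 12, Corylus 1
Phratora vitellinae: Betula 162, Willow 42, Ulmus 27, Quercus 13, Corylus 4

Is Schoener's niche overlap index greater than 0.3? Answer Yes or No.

Proportions for Phratora vulgatissima (n=194): 45/194=0.2320, 73/194=0.3763, 63/194=0.3247, 12/194=0.0619, 1/194=0.0052
Proportions for Phratora vitellinae (n=248): 162/248=0.6532, 42/248=0.1694, 27/248=0.1089, 13/248=0.0524, 4/248=0.0161
Σ|p₁ᵢ − p₂ᵢ| = 0.4212 + 0.2069 + 0.2158 + 0.0095 + 0.0109 = 0.8643
D = 1 − ½ × 0.8643 = 1 − 0.43215 = 0.56785
D = 0.56785 > 0.3 → Yes.

Yes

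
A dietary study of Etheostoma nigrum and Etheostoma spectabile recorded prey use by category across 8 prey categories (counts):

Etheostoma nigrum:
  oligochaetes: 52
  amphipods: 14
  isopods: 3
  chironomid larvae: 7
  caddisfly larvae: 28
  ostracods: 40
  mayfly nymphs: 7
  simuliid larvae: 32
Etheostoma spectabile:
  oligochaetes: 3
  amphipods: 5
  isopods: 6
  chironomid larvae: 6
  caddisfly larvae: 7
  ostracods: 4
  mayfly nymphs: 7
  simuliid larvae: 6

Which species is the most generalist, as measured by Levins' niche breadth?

Etheostoma spectabile

Proportions for Etheostoma nigrum (n=183): 52/183=0.2842, 14/183=0.0765, 3/183=0.0164, 7/183=0.0383, 28/183=0.1530, 40/183=0.2186, 7/183=0.0383, 32/183=0.1749
Proportions for Etheostoma spectabile (n=44): 3/44=0.0682, 5/44=0.1136, 6/44=0.1364, 6/44=0.1364, 7/44=0.1591, 4/44=0.0909, 7/44=0.1591, 6/44=0.1364
Σp_nigrᵢ² = 0.2842² + 0.0765² + 0.0164² + 0.0383² + 0.1530² + 0.2186² + 0.0383² + 0.1749² = 0.080770 + 0.005852 + 0.000269 + 0.001467 + 0.023409 + 0.047786 + 0.001467 + 0.030590 = 0.191610
B_nigr = 1 / 0.191610 = 5.2189
Σp_specᵢ² = 0.0682² + 0.1136² + 0.1364² + 0.1364² + 0.1591² + 0.0909² + 0.1591² + 0.1364² = 0.004651 + 0.012905 + 0.018605 + 0.018605 + 0.025313 + 0.008263 + 0.025313 + 0.018605 = 0.132260
B_spec = 1 / 0.132260 = 7.5609
Highest B → broadest niche (most generalist): Etheostoma spectabile (B = 7.56).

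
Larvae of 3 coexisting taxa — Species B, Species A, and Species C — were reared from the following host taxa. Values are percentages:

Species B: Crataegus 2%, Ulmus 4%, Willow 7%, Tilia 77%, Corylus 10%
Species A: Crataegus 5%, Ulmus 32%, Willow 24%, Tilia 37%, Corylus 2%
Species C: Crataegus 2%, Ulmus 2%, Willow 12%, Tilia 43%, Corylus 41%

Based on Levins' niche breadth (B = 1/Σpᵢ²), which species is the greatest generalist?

Convert percentages to proportions (divide by 100).
Σp_Bᵢ² = 0.02² + 0.04² + 0.07² + 0.77² + 0.10² = 0.0004 + 0.0016 + 0.0049 + 0.5929 + 0.0100 = 0.6098
B_B = 1 / 0.6098 = 1.6399
Σp_Aᵢ² = 0.05² + 0.32² + 0.24² + 0.37² + 0.02² = 0.0025 + 0.1024 + 0.0576 + 0.1369 + 0.0004 = 0.2998
B_A = 1 / 0.2998 = 3.3356
Σp_Cᵢ² = 0.02² + 0.02² + 0.12² + 0.43² + 0.41² = 0.0004 + 0.0004 + 0.0144 + 0.1849 + 0.1681 = 0.3682
B_C = 1 / 0.3682 = 2.7159
Highest B → broadest niche (most generalist): Species A (B = 3.34).

Species A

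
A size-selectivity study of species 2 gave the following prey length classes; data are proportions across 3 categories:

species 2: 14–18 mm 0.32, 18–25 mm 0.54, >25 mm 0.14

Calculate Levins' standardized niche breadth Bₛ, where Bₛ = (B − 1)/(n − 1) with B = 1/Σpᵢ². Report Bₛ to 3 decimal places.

Σpᵢ² = 0.32² + 0.54² + 0.14² = 0.1024 + 0.2916 + 0.0196 = 0.4136
B = 1 / 0.4136 = 2.41779
Bₛ = (B − 1)/(n − 1) = (2.41779 − 1)/(3 − 1) = 1.41779/2 = 0.70890

0.709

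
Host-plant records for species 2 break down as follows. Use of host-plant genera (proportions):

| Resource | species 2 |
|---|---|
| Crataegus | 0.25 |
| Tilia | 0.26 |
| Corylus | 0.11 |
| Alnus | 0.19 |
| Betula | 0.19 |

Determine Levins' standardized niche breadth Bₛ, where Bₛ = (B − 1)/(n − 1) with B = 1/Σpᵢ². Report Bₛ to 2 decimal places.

Σpᵢ² = 0.25² + 0.26² + 0.11² + 0.19² + 0.19² = 0.0625 + 0.0676 + 0.0121 + 0.0361 + 0.0361 = 0.2144
B = 1 / 0.2144 = 4.6642
Bₛ = (B − 1)/(n − 1) = (4.6642 − 1)/(5 − 1) = 3.6642/4 = 0.9161

0.92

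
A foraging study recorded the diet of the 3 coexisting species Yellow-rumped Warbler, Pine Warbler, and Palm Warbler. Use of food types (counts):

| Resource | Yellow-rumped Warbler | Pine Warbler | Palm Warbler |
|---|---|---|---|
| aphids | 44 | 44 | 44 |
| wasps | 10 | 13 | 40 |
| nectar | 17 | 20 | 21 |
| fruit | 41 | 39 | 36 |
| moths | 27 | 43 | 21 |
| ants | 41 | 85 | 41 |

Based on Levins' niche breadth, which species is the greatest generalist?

Proportions for Yellow-rumped Warbler (n=180): 44/180=0.2444, 10/180=0.0556, 17/180=0.0944, 41/180=0.2278, 27/180=0.1500, 41/180=0.2278
Proportions for Pine Warbler (n=244): 44/244=0.1803, 13/244=0.0533, 20/244=0.0820, 39/244=0.1598, 43/244=0.1762, 85/244=0.3484
Proportions for Palm Warbler (n=203): 44/203=0.2167, 40/203=0.1970, 21/203=0.1034, 36/203=0.1773, 21/203=0.1034, 41/203=0.2020
Σp_Yellᵢ² = 0.2444² + 0.0556² + 0.0944² + 0.2278² + 0.1500² + 0.2278² = 0.059731 + 0.003091 + 0.008911 + 0.051893 + 0.022500 + 0.051893 = 0.198019
B_Yell = 1 / 0.198019 = 5.0500
Σp_Pineᵢ² = 0.1803² + 0.0533² + 0.0820² + 0.1598² + 0.1762² + 0.3484² = 0.032508 + 0.002841 + 0.006724 + 0.025536 + 0.031046 + 0.121383 = 0.220038
B_Pine = 1 / 0.220038 = 4.5447
Σp_Palmᵢ² = 0.2167² + 0.1970² + 0.1034² + 0.1773² + 0.1034² + 0.2020² = 0.046959 + 0.038809 + 0.010692 + 0.031435 + 0.010692 + 0.040804 = 0.179391
B_Palm = 1 / 0.179391 = 5.5744
Highest B → broadest niche (most generalist): Palm Warbler (B = 5.57).

Palm Warbler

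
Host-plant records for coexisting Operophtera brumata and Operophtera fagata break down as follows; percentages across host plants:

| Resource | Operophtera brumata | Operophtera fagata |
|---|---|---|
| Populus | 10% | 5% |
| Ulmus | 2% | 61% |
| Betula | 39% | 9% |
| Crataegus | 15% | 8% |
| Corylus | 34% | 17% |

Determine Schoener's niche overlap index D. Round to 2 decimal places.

Convert percentages to proportions (divide by 100).
Σ|p₁ᵢ − p₂ᵢ| = 0.05 + 0.59 + 0.30 + 0.07 + 0.17 = 1.18
D = 1 − ½ × 1.18 = 1 − 0.590 = 0.4100

0.41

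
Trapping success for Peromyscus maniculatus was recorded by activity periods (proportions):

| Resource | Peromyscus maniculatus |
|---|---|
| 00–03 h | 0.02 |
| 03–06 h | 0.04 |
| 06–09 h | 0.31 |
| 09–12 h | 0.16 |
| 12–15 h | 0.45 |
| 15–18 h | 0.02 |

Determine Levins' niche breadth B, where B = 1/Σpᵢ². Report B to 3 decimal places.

Σpᵢ² = 0.02² + 0.04² + 0.31² + 0.16² + 0.45² + 0.02² = 0.0004 + 0.0016 + 0.0961 + 0.0256 + 0.2025 + 0.0004 = 0.3266
B = 1 / 0.3266 = 3.06185

3.062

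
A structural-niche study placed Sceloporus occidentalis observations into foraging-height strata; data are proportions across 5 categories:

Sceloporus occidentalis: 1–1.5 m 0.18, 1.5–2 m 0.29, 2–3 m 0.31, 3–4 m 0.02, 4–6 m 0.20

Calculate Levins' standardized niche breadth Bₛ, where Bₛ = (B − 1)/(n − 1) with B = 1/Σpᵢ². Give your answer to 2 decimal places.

Σpᵢ² = 0.18² + 0.29² + 0.31² + 0.02² + 0.20² = 0.0324 + 0.0841 + 0.0961 + 0.0004 + 0.0400 = 0.2530
B = 1 / 0.2530 = 3.9526
Bₛ = (B − 1)/(n − 1) = (3.9526 − 1)/(5 − 1) = 2.9526/4 = 0.7382

0.74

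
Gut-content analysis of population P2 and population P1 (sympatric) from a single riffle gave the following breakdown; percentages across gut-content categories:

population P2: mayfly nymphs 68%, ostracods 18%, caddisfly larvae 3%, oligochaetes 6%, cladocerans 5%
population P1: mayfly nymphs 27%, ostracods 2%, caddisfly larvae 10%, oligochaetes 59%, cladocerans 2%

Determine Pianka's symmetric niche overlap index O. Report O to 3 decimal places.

Convert percentages to proportions (divide by 100).
Σ p₁ᵢp₂ᵢ = 0.1836 + 0.0036 + 0.0030 + 0.0354 + 0.0010 = 0.2266
Σp_1ᵢ² = 0.68² + 0.18² + 0.03² + 0.06² + 0.05² = 0.4624 + 0.0324 + 0.0009 + 0.0036 + 0.0025 = 0.5018
Σp_2ᵢ² = 0.27² + 0.02² + 0.10² + 0.59² + 0.02² = 0.0729 + 0.0004 + 0.0100 + 0.3481 + 0.0004 = 0.4318
O = 0.2266 / √(0.5018 × 0.4318) = 0.2266 / 0.465486 = 0.48680

0.487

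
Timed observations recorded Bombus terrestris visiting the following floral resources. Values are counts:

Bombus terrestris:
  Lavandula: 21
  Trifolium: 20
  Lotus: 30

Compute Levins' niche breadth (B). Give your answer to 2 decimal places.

2.90

Proportions for Bombus terrestris (n=71): 21/71=0.2958, 20/71=0.2817, 30/71=0.4225
Σpᵢ² = 0.2958² + 0.2817² + 0.4225² = 0.087498 + 0.079355 + 0.178506 = 0.345359
B = 1 / 0.345359 = 2.8955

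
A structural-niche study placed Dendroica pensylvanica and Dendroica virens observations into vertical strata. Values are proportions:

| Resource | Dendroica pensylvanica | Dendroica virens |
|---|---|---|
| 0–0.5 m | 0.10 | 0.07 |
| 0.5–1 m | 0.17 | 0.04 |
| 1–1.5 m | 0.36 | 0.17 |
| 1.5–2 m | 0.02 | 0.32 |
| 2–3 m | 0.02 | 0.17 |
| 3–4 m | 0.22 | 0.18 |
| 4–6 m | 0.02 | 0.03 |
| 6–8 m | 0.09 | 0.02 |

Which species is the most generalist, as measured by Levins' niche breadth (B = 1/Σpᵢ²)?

Σp_pensᵢ² = 0.10² + 0.17² + 0.36² + 0.02² + 0.02² + 0.22² + 0.02² + 0.09² = 0.0100 + 0.0289 + 0.1296 + 0.0004 + 0.0004 + 0.0484 + 0.0004 + 0.0081 = 0.2262
B_pens = 1 / 0.2262 = 4.4209
Σp_vireᵢ² = 0.07² + 0.04² + 0.17² + 0.32² + 0.17² + 0.18² + 0.03² + 0.02² = 0.0049 + 0.0016 + 0.0289 + 0.1024 + 0.0289 + 0.0324 + 0.0009 + 0.0004 = 0.2004
B_vire = 1 / 0.2004 = 4.9900
Highest B → broadest niche (most generalist): Dendroica virens (B = 4.99).

Dendroica virens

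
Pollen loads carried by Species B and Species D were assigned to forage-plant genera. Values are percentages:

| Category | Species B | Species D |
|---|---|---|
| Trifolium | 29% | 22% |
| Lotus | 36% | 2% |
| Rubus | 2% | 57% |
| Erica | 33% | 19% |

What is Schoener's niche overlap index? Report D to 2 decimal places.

0.45

Convert percentages to proportions (divide by 100).
Σ|p₁ᵢ − p₂ᵢ| = 0.07 + 0.34 + 0.55 + 0.14 = 1.10
D = 1 − ½ × 1.10 = 1 − 0.550 = 0.4500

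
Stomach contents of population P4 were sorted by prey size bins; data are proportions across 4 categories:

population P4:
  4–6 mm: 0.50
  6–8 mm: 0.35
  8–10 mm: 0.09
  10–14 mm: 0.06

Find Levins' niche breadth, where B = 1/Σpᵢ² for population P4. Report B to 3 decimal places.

Σpᵢ² = 0.50² + 0.35² + 0.09² + 0.06² = 0.2500 + 0.1225 + 0.0081 + 0.0036 = 0.3842
B = 1 / 0.3842 = 2.60281

2.603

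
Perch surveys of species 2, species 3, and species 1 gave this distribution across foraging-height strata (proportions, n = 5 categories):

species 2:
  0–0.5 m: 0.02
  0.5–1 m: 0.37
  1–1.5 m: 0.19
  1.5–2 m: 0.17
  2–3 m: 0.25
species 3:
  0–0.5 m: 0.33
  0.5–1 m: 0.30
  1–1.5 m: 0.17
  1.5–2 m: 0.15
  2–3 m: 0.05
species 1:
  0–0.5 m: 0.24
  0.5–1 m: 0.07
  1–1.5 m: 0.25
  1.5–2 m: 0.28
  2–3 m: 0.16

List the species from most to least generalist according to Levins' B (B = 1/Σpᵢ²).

Σp_2ᵢ² = 0.02² + 0.37² + 0.19² + 0.17² + 0.25² = 0.0004 + 0.1369 + 0.0361 + 0.0289 + 0.0625 = 0.2648
B_2 = 1 / 0.2648 = 3.7764
Σp_3ᵢ² = 0.33² + 0.30² + 0.17² + 0.15² + 0.05² = 0.1089 + 0.0900 + 0.0289 + 0.0225 + 0.0025 = 0.2528
B_3 = 1 / 0.2528 = 3.9557
Σp_1ᵢ² = 0.24² + 0.07² + 0.25² + 0.28² + 0.16² = 0.0576 + 0.0049 + 0.0625 + 0.0784 + 0.0256 = 0.2290
B_1 = 1 / 0.2290 = 4.3668
Ranking by B (broadest → narrowest): species 1 (4.37) > species 3 (3.96) > species 2 (3.78)

species 1 > species 3 > species 2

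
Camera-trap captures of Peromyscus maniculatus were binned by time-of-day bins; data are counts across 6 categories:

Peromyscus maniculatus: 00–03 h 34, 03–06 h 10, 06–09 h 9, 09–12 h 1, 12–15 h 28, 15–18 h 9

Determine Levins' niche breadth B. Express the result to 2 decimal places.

3.76

Proportions for Peromyscus maniculatus (n=91): 34/91=0.3736, 10/91=0.1099, 9/91=0.0989, 1/91=0.0110, 28/91=0.3077, 9/91=0.0989
Σpᵢ² = 0.3736² + 0.1099² + 0.0989² + 0.0110² + 0.3077² + 0.0989² = 0.139577 + 0.012078 + 0.009781 + 0.000121 + 0.094679 + 0.009781 = 0.266017
B = 1 / 0.266017 = 3.7592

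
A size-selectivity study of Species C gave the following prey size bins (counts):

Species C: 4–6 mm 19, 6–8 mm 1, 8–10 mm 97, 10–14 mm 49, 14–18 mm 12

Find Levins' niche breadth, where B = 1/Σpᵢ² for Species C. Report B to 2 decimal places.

2.57

Proportions for Species C (n=178): 19/178=0.1067, 1/178=0.0056, 97/178=0.5449, 49/178=0.2753, 12/178=0.0674
Σpᵢ² = 0.1067² + 0.0056² + 0.5449² + 0.2753² + 0.0674² = 0.011385 + 0.000031 + 0.296916 + 0.075790 + 0.004543 = 0.388665
B = 1 / 0.388665 = 2.5729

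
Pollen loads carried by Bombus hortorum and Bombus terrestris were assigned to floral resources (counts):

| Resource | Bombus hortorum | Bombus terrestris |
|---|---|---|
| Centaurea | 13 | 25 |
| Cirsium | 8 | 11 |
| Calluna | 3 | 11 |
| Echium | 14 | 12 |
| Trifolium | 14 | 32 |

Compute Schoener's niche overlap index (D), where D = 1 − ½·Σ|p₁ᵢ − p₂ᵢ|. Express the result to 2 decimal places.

0.83

Proportions for Bombus hortorum (n=52): 13/52=0.2500, 8/52=0.1538, 3/52=0.0577, 14/52=0.2692, 14/52=0.2692
Proportions for Bombus terrestris (n=91): 25/91=0.2747, 11/91=0.1209, 11/91=0.1209, 12/91=0.1319, 32/91=0.3516
Σ|p₁ᵢ − p₂ᵢ| = 0.0247 + 0.0329 + 0.0632 + 0.1373 + 0.0824 = 0.3405
D = 1 − ½ × 0.3405 = 1 − 0.17025 = 0.82975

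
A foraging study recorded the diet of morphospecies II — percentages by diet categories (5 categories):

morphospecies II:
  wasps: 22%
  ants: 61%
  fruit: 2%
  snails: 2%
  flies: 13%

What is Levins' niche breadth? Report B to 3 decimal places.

Convert percentages to proportions (divide by 100).
Σpᵢ² = 0.22² + 0.61² + 0.02² + 0.02² + 0.13² = 0.0484 + 0.3721 + 0.0004 + 0.0004 + 0.0169 = 0.4382
B = 1 / 0.4382 = 2.28206

2.282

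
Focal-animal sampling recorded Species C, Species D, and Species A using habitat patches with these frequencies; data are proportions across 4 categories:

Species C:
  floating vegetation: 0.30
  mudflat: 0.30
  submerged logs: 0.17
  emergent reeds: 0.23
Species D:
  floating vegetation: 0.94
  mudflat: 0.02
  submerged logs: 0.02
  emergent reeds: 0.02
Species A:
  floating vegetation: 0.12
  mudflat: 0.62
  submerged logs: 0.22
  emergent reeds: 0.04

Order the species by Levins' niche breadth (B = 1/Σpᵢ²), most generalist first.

Σp_Cᵢ² = 0.30² + 0.30² + 0.17² + 0.23² = 0.0900 + 0.0900 + 0.0289 + 0.0529 = 0.2618
B_C = 1 / 0.2618 = 3.8197
Σp_Dᵢ² = 0.94² + 0.02² + 0.02² + 0.02² = 0.8836 + 0.0004 + 0.0004 + 0.0004 = 0.8848
B_D = 1 / 0.8848 = 1.1302
Σp_Aᵢ² = 0.12² + 0.62² + 0.22² + 0.04² = 0.0144 + 0.3844 + 0.0484 + 0.0016 = 0.4488
B_A = 1 / 0.4488 = 2.2282
Ranking by B (broadest → narrowest): Species C (3.82) > Species A (2.23) > Species D (1.13)

Species C > Species A > Species D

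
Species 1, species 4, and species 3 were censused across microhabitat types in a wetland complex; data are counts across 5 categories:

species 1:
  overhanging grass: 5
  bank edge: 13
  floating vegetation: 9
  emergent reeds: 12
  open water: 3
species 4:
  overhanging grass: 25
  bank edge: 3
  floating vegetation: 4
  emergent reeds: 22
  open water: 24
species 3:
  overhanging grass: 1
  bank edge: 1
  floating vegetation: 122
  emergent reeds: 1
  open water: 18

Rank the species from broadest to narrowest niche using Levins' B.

Proportions for species 1 (n=42): 5/42=0.1190, 13/42=0.3095, 9/42=0.2143, 12/42=0.2857, 3/42=0.0714
Proportions for species 4 (n=78): 25/78=0.3205, 3/78=0.0385, 4/78=0.0513, 22/78=0.2821, 24/78=0.3077
Proportions for species 3 (n=143): 1/143=0.0070, 1/143=0.0070, 122/143=0.8531, 1/143=0.0070, 18/143=0.1259
Σp_1ᵢ² = 0.1190² + 0.3095² + 0.2143² + 0.2857² + 0.0714² = 0.014161 + 0.095790 + 0.045924 + 0.081624 + 0.005098 = 0.242597
B_1 = 1 / 0.242597 = 4.1221
Σp_4ᵢ² = 0.3205² + 0.0385² + 0.0513² + 0.2821² + 0.3077² = 0.102720 + 0.001482 + 0.002632 + 0.079580 + 0.094679 = 0.281093
B_4 = 1 / 0.281093 = 3.5575
Σp_3ᵢ² = 0.0070² + 0.0070² + 0.8531² + 0.0070² + 0.1259² = 0.000049 + 0.000049 + 0.727780 + 0.000049 + 0.015851 = 0.743778
B_3 = 1 / 0.743778 = 1.3445
Ranking by B (broadest → narrowest): species 1 (4.12) > species 4 (3.56) > species 3 (1.34)

species 1 > species 4 > species 3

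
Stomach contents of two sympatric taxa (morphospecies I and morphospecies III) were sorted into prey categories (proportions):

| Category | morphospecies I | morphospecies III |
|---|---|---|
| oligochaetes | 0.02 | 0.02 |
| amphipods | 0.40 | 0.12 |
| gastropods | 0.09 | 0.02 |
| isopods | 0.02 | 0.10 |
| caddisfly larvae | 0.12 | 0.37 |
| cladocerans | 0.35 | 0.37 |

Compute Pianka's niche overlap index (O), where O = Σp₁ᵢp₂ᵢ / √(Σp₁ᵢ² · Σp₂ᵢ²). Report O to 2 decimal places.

Σ p₁ᵢp₂ᵢ = 0.0004 + 0.0480 + 0.0018 + 0.0020 + 0.0444 + 0.1295 = 0.2261
Σp_1ᵢ² = 0.02² + 0.40² + 0.09² + 0.02² + 0.12² + 0.35² = 0.0004 + 0.1600 + 0.0081 + 0.0004 + 0.0144 + 0.1225 = 0.3058
Σp_2ᵢ² = 0.02² + 0.12² + 0.02² + 0.10² + 0.37² + 0.37² = 0.0004 + 0.0144 + 0.0004 + 0.0100 + 0.1369 + 0.1369 = 0.2990
O = 0.2261 / √(0.3058 × 0.2990) = 0.2261 / 0.30238 = 0.7477

0.75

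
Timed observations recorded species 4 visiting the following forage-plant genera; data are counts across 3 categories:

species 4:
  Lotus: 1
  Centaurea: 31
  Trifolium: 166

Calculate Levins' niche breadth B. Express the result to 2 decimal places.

1.37

Proportions for species 4 (n=198): 1/198=0.0051, 31/198=0.1566, 166/198=0.8384
Σpᵢ² = 0.0051² + 0.1566² + 0.8384² = 0.000026 + 0.024524 + 0.702915 = 0.727465
B = 1 / 0.727465 = 1.3746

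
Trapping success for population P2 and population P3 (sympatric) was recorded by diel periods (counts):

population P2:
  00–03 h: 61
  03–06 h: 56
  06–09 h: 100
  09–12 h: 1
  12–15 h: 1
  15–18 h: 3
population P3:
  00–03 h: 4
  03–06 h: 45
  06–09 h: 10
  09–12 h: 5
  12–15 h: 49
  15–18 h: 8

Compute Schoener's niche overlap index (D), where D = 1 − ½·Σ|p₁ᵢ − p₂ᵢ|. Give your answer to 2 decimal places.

Proportions for population P2 (n=222): 61/222=0.2748, 56/222=0.2523, 100/222=0.4505, 1/222=0.0045, 1/222=0.0045, 3/222=0.0135
Proportions for population P3 (n=121): 4/121=0.0331, 45/121=0.3719, 10/121=0.0826, 5/121=0.0413, 49/121=0.4050, 8/121=0.0661
Σ|p₁ᵢ − p₂ᵢ| = 0.2417 + 0.1196 + 0.3679 + 0.0368 + 0.4005 + 0.0526 = 1.2191
D = 1 − ½ × 1.2191 = 1 − 0.60955 = 0.39045

0.39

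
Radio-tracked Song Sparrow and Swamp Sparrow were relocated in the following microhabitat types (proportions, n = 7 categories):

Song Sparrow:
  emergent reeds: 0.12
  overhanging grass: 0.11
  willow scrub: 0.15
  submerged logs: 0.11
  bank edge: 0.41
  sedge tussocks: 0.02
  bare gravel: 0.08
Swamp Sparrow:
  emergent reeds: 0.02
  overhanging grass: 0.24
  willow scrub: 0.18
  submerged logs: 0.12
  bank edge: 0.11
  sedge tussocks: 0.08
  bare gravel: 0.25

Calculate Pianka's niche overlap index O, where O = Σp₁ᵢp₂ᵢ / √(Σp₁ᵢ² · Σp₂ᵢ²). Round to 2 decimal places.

0.65

Σ p₁ᵢp₂ᵢ = 0.0024 + 0.0264 + 0.0270 + 0.0132 + 0.0451 + 0.0016 + 0.0200 = 0.1357
Σp_1ᵢ² = 0.12² + 0.11² + 0.15² + 0.11² + 0.41² + 0.02² + 0.08² = 0.0144 + 0.0121 + 0.0225 + 0.0121 + 0.1681 + 0.0004 + 0.0064 = 0.2360
Σp_2ᵢ² = 0.02² + 0.24² + 0.18² + 0.12² + 0.11² + 0.08² + 0.25² = 0.0004 + 0.0576 + 0.0324 + 0.0144 + 0.0121 + 0.0064 + 0.0625 = 0.1858
O = 0.1357 / √(0.2360 × 0.1858) = 0.1357 / 0.20940 = 0.6480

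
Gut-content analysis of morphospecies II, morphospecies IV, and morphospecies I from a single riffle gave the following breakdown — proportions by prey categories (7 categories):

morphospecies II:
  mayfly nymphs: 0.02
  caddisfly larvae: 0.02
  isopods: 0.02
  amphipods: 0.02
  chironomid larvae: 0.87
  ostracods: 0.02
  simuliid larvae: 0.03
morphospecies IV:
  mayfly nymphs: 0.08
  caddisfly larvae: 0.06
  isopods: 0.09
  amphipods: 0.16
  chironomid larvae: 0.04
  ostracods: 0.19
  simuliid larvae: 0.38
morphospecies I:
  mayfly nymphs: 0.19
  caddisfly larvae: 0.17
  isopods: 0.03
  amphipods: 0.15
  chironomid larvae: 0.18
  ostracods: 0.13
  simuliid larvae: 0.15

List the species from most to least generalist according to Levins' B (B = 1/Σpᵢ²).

Σp_IIᵢ² = 0.02² + 0.02² + 0.02² + 0.02² + 0.87² + 0.02² + 0.03² = 0.0004 + 0.0004 + 0.0004 + 0.0004 + 0.7569 + 0.0004 + 0.0009 = 0.7598
B_II = 1 / 0.7598 = 1.3161
Σp_IVᵢ² = 0.08² + 0.06² + 0.09² + 0.16² + 0.04² + 0.19² + 0.38² = 0.0064 + 0.0036 + 0.0081 + 0.0256 + 0.0016 + 0.0361 + 0.1444 = 0.2258
B_IV = 1 / 0.2258 = 4.4287
Σp_Iᵢ² = 0.19² + 0.17² + 0.03² + 0.15² + 0.18² + 0.13² + 0.15² = 0.0361 + 0.0289 + 0.0009 + 0.0225 + 0.0324 + 0.0169 + 0.0225 = 0.1602
B_I = 1 / 0.1602 = 6.2422
Ranking by B (broadest → narrowest): morphospecies I (6.24) > morphospecies IV (4.43) > morphospecies II (1.32)

morphospecies I > morphospecies IV > morphospecies II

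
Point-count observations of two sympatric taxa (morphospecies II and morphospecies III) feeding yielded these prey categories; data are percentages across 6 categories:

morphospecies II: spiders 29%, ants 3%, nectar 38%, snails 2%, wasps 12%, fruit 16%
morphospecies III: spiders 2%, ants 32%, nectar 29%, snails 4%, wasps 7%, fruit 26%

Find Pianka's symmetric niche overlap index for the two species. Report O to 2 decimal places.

0.66

Convert percentages to proportions (divide by 100).
Σ p₁ᵢp₂ᵢ = 0.0058 + 0.0096 + 0.1102 + 0.0008 + 0.0084 + 0.0416 = 0.1764
Σp_1ᵢ² = 0.29² + 0.03² + 0.38² + 0.02² + 0.12² + 0.16² = 0.0841 + 0.0009 + 0.1444 + 0.0004 + 0.0144 + 0.0256 = 0.2698
Σp_2ᵢ² = 0.02² + 0.32² + 0.29² + 0.04² + 0.07² + 0.26² = 0.0004 + 0.1024 + 0.0841 + 0.0016 + 0.0049 + 0.0676 = 0.2610
O = 0.1764 / √(0.2698 × 0.2610) = 0.1764 / 0.26536 = 0.6648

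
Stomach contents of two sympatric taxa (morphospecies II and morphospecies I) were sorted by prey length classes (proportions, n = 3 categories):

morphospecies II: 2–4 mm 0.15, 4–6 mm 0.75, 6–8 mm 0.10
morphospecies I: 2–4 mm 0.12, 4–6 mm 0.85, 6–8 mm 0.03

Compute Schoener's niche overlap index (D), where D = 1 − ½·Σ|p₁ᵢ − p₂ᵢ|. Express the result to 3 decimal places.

Σ|p₁ᵢ − p₂ᵢ| = 0.03 + 0.10 + 0.07 = 0.20
D = 1 − ½ × 0.20 = 1 − 0.100 = 0.90000

0.900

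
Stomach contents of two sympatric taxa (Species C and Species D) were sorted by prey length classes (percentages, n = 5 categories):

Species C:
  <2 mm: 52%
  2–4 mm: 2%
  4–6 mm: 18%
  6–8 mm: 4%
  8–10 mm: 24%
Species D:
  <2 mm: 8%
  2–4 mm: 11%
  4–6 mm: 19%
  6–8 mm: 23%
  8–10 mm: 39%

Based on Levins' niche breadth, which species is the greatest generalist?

Convert percentages to proportions (divide by 100).
Σp_Cᵢ² = 0.52² + 0.02² + 0.18² + 0.04² + 0.24² = 0.2704 + 0.0004 + 0.0324 + 0.0016 + 0.0576 = 0.3624
B_C = 1 / 0.3624 = 2.7594
Σp_Dᵢ² = 0.08² + 0.11² + 0.19² + 0.23² + 0.39² = 0.0064 + 0.0121 + 0.0361 + 0.0529 + 0.1521 = 0.2596
B_D = 1 / 0.2596 = 3.8521
Highest B → broadest niche (most generalist): Species D (B = 3.85).

Species D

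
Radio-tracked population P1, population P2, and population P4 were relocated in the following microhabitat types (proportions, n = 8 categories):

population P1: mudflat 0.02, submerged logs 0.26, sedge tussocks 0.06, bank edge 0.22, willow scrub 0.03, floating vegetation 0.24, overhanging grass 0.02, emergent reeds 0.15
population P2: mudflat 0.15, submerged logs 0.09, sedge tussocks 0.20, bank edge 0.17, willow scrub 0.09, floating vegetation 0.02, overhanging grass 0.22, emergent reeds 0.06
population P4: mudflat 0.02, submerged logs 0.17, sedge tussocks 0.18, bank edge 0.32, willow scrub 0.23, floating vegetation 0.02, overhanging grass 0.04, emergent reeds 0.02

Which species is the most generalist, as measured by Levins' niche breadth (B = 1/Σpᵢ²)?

Σp_P1ᵢ² = 0.02² + 0.26² + 0.06² + 0.22² + 0.03² + 0.24² + 0.02² + 0.15² = 0.0004 + 0.0676 + 0.0036 + 0.0484 + 0.0009 + 0.0576 + 0.0004 + 0.0225 = 0.2014
B_P1 = 1 / 0.2014 = 4.9652
Σp_P2ᵢ² = 0.15² + 0.09² + 0.20² + 0.17² + 0.09² + 0.02² + 0.22² + 0.06² = 0.0225 + 0.0081 + 0.0400 + 0.0289 + 0.0081 + 0.0004 + 0.0484 + 0.0036 = 0.1600
B_P2 = 1 / 0.1600 = 6.2500
Σp_P4ᵢ² = 0.02² + 0.17² + 0.18² + 0.32² + 0.23² + 0.02² + 0.04² + 0.02² = 0.0004 + 0.0289 + 0.0324 + 0.1024 + 0.0529 + 0.0004 + 0.0016 + 0.0004 = 0.2194
B_P4 = 1 / 0.2194 = 4.5579
Highest B → broadest niche (most generalist): population P2 (B = 6.25).

population P2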